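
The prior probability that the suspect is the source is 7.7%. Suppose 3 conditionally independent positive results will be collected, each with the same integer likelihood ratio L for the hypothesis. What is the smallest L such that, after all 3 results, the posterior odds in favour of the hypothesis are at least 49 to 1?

Prior odds = 0.077/0.923 = 77/923.
Target odds = 49.
Need L³ ≥ 49 ÷ (77/923) = 6461/11.
8³ = 512 < 6461/11 ≤ 729 = 9³, so L = 9.

9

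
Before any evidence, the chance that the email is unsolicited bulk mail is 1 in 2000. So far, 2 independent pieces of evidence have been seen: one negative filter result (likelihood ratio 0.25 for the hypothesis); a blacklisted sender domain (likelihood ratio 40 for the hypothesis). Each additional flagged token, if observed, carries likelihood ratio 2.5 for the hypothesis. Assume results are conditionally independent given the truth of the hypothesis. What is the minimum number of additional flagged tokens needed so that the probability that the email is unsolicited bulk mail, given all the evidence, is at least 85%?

Prior odds = 0.0005/0.9995 = 1/1999.
Combined Bayes factor of the evidence already in hand = 0.25 × 40 = 10.
Odds after that evidence = (1/1999) × 10 = 10/1999.
Target odds = 0.85/0.15 = 17/3.
Need 2.5ⁿ ≥ 17/3 ÷ (10/1999) = 33983/30.
2.5⁷ = 610.3515625 falls short of 33983/30 but 2.5⁸ = 390625/256 reaches it, so n = 8.

8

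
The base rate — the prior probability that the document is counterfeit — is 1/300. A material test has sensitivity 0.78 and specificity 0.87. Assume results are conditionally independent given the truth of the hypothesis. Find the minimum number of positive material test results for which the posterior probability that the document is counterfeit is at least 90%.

Prior odds = (1/300)/(299/300) = 1/299.
False-positive rate = 1 − 0.87 = 0.13; likelihood ratio of a positive = 0.78/0.13 = 6.
Target posterior odds = 0.9/0.1 = 9.
Require 6ⁿ ≥ 9 ÷ (1/299) = 2691.
6⁴ = 1296 falls short of 2691 but 6⁵ = 7776 reaches it, so n = 5.

5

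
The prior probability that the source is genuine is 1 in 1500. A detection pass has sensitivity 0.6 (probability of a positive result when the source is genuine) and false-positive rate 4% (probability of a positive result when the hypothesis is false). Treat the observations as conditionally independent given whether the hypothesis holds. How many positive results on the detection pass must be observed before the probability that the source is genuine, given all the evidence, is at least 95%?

Prior odds: (1/1500) ÷ (1499/1500) = 1/1499.
Likelihood ratio of a positive result = 0.6/0.04 = 15.
Target posterior odds = 0.95/0.05 = 19.
Require 15ⁿ ≥ 19 ÷ (1/1499) = 28481.
15³ = 3375 falls short of 28481 but 15⁴ = 50625 reaches it, so n = 4.

4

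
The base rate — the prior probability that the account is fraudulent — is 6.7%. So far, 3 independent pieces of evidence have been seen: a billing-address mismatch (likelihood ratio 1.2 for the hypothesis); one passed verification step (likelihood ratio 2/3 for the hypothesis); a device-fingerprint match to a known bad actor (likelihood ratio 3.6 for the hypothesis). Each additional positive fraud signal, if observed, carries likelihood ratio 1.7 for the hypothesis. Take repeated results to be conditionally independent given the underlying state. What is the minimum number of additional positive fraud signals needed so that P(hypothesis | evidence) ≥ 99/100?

Prior odds = 0.067/0.933 = 67/933.
Combined Bayes factor of the evidence already in hand = 1.2 × (2/3) × 3.6 = 2.88.
Odds after that evidence = (67/933) × 2.88 = 1608/7775.
Target odds = 0.99/0.01 = 99.
Need 1.7ⁿ ≥ 99 ÷ (1608/7775) = 256575/536.
1.7¹¹ ≈342.719 falls short of 256575/536 but 1.7¹² ≈582.622 reaches it, so n = 12.

12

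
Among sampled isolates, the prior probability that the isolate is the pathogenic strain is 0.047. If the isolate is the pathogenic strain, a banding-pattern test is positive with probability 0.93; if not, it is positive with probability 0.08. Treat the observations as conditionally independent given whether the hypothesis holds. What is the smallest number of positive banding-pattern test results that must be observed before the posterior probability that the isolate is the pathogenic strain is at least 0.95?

3

Prior odds = 0.047/0.953 = 47/953.
Likelihood ratio of a positive = 0.93/0.08 = 11.625.
Target odds: 0.95 ÷ 0.05 = 19.
Require 11.625ⁿ ≥ 19 ÷ (47/953) = 18107/47.
11.625² = 135.140625 falls short of 18107/47 but 11.625³ = 804357/512 reaches it, so n = 3.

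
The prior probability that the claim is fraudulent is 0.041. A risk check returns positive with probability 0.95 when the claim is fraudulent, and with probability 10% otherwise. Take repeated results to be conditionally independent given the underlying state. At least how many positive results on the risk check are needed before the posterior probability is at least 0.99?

Prior odds: 0.041 ÷ 0.959 = 41/959.
Likelihood ratio of a positive result = 0.95/0.1 = 9.5.
Target odds: 0.99 ÷ 0.01 = 99.
Require 9.5ⁿ ≥ 99 ÷ (41/959) = 94941/41.
9.5³ = 857.375 falls short of 94941/41 but 9.5⁴ = 8145.0625 reaches it, so n = 4.

4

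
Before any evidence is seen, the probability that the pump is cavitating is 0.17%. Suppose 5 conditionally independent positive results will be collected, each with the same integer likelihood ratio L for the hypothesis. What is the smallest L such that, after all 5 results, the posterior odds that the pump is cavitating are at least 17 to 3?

Prior odds = 0.0017/0.9983 = 17/9983.
Target odds = 17/3.
Need L⁵ ≥ 17/3 ÷ (17/9983) = 9983/3.
5⁵ = 3125 < 9983/3 ≤ 7776 = 6⁵, so L = 6.

6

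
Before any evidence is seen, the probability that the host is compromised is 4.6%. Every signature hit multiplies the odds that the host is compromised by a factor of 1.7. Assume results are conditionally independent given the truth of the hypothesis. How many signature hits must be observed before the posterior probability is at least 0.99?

15

Prior odds = 0.046/0.954 = 23/477.
Likelihood ratio per signature hit = 1.7.
Target odds: 0.99 ÷ 0.01 = 99.
Require 1.7ⁿ ≥ 99 ÷ (23/477) = 47223/23.
1.7¹⁴ ≈1683.78 falls short of 47223/23 but 1.7¹⁵ ≈2862.42 reaches it, so n = 15.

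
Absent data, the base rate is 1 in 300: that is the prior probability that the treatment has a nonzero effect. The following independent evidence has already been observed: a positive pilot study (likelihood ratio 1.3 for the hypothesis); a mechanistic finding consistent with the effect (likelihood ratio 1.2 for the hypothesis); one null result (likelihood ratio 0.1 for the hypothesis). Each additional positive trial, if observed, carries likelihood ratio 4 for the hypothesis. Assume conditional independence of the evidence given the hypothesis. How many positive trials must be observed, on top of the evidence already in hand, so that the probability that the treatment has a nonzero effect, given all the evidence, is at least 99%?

Prior odds = (1/300)/(299/300) = 1/299.
Combined Bayes factor of the evidence already in hand = 1.3 × 1.2 × 0.1 = 0.156.
Odds after that evidence = (1/299) × 0.156 = 3/5750.
Target odds = 0.99/0.01 = 99.
Need 4ⁿ ≥ 99 ÷ (3/5750) = 189750.
4⁸ = 65536 falls short of 189750 but 4⁹ = 262144 reaches it, so n = 9.

9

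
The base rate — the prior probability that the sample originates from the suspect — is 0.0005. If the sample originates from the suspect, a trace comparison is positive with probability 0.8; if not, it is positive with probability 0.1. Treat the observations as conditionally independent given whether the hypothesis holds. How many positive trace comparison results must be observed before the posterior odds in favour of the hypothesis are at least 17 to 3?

5

Prior odds: 0.0005 ÷ 0.9995 = 1/1999.
Likelihood ratio of a positive = 0.8/0.1 = 8.
Target odds = 17/3.
Require 8ⁿ ≥ 17/3 ÷ (1/1999) = 33983/3.
8⁴ = 4096 falls short of 33983/3 but 8⁵ = 32768 reaches it, so n = 5.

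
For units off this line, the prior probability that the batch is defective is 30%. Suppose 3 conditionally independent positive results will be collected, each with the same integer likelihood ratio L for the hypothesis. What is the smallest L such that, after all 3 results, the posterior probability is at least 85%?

3

Prior odds = 0.3/0.7 = 3/7.
Target odds = 0.85/0.15 = 17/3.
Need L³ ≥ 17/3 ÷ (3/7) = 119/9.
2³ = 8 < 119/9 ≤ 27 = 3³, so L = 3.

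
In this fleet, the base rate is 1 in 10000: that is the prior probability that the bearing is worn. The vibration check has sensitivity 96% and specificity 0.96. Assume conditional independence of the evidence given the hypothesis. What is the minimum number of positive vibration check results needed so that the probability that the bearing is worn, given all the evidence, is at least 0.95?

Prior odds: 0.0001 ÷ 0.9999 = 1/9999.
False-positive rate = 1 − 0.96 = 0.04; likelihood ratio of a positive = 0.96/0.04 = 24.
Target posterior odds = 0.95/0.05 = 19.
Require 24ⁿ ≥ 19 ÷ (1/9999) = 189981.
24³ = 13824 falls short of 189981 but 24⁴ = 331776 reaches it, so n = 4.

4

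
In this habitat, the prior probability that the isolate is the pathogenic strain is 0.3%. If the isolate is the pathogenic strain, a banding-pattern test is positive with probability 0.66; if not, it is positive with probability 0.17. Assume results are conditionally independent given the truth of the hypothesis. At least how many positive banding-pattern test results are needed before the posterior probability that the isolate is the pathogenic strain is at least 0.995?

Prior odds = 0.003/0.997 = 3/997.
Likelihood ratio of a positive = 0.66/0.17 = 66/17.
Target odds: 0.995 ÷ 0.005 = 199.
Require (66/17)ⁿ ≥ 199 ÷ (3/997) = 198403/3.
(66/17)⁸ ≈51613.1 falls short of 198403/3 but (66/17)⁹ ≈200380 reaches it, so n = 9.

9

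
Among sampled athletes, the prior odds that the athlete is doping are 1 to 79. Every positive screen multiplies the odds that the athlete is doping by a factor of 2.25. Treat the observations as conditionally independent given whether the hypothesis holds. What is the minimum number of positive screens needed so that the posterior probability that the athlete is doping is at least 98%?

Prior odds = 1/79.
Likelihood ratio per positive screen = 2.25.
Target posterior odds = 0.98/0.02 = 49.
Need (1/79) × 2.25ⁿ ≥ 49, i.e. 2.25ⁿ ≥ 3871.
2.25¹⁰ ≈3325.26 falls short of 3871 but 2.25¹¹ ≈7481.83 reaches it, so n = 11.

11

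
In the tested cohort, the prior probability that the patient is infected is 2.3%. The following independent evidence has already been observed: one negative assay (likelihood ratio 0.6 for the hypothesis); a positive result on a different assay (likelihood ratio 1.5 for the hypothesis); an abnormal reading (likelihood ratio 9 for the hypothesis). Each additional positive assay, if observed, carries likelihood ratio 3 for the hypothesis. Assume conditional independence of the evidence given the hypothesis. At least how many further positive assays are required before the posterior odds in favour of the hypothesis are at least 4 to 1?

3

Prior odds = 0.023/0.977 = 23/977.
Combined Bayes factor of the evidence already in hand = 0.6 × 1.5 × 9 = 8.1.
Odds after that evidence = (23/977) × 8.1 = 1863/9770.
Target odds = 4.
Need 3ⁿ ≥ 4 ÷ (1863/9770) = 39080/1863.
3² = 9 falls short of 39080/1863 but 3³ = 27 reaches it, so n = 3.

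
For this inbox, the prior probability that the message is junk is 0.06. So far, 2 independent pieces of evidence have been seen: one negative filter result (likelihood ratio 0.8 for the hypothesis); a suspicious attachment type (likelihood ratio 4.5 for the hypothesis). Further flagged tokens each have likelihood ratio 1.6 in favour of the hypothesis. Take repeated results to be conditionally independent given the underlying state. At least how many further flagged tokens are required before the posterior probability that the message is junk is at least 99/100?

13

Prior odds = 0.06/0.94 = 3/47.
Combined Bayes factor of the evidence already in hand = 0.8 × 4.5 = 3.6.
Odds after that evidence = (3/47) × 3.6 = 54/235.
Target odds = 0.99/0.01 = 99.
Need 1.6ⁿ ≥ 99 ÷ (54/235) = 2585/6.
1.6¹² ≈281.475 falls short of 2585/6 but 1.6¹³ ≈450.36 reaches it, so n = 13.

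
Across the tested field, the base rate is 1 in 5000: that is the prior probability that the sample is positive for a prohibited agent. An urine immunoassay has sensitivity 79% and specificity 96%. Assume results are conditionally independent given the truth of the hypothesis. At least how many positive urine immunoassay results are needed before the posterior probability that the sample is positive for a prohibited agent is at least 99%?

Prior odds: 0.0002 ÷ 0.9998 = 1/4999.
False-positive rate = 1 − 0.96 = 0.04; likelihood ratio of a positive = 0.79/0.04 = 19.75.
Target odds: 0.99 ÷ 0.01 = 99.
Need (1/4999) × 19.75ⁿ ≥ 99, i.e. 19.75ⁿ ≥ 494901.
19.75⁴ = 38950081/256 falls short of 494901 but 19.75⁵ ≈3.00494e+06 reaches it, so n = 5.

5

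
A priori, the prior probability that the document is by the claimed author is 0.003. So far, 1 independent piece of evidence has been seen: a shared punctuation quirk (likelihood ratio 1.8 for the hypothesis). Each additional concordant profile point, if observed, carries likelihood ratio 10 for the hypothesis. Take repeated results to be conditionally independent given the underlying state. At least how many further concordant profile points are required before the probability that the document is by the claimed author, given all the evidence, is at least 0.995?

5

Prior odds = 0.003/0.997 = 3/997.
Bayes factor of the evidence already in hand = 1.8.
Odds after that evidence = (3/997) × 1.8 = 27/4985.
Target odds = 0.995/0.005 = 199.
Need 10ⁿ ≥ 199 ÷ (27/4985) = 992015/27.
10⁴ = 10000 falls short of 992015/27 but 10⁵ = 100000 reaches it, so n = 5.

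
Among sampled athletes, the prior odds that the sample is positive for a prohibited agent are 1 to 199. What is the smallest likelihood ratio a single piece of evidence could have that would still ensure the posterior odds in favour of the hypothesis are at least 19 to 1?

Prior odds = 1/199.
Target odds = 19.
Required Bayes factor = 19 ÷ (1/199) = 3781.

3781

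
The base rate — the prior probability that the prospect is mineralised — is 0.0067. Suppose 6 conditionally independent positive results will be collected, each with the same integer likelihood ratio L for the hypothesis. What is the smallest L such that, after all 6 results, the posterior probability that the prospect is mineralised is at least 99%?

5

Prior odds = 0.0067/0.9933 = 67/9933.
Target odds = 0.99/0.01 = 99.
Need L⁶ ≥ 99 ÷ (67/9933) = 983367/67.
4⁶ = 4096 < 983367/67 ≤ 15625 = 5⁶, so L = 5.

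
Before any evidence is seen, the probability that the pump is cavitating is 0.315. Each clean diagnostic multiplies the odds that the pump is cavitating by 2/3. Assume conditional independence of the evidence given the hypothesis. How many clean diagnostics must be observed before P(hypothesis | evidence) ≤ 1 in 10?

Prior odds: 0.315 ÷ 0.685 = 63/137.
Likelihood ratio per clean diagnostic = 2/3.
Target posterior odds = 0.1/0.9 = 1/9.
Need (63/137) × (2/3)ⁿ ≤ 1/9, i.e. (2/3)ⁿ ≤ 137/567.
(2/3)³ = 8/27 is still above 137/567 but (2/3)⁴ = 16/81 is at or below it, so n = 4.

4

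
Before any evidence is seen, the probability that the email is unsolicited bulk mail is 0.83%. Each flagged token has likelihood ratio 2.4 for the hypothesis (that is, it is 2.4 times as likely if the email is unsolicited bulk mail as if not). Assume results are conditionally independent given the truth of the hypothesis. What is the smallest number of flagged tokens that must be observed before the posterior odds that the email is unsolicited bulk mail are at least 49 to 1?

Prior odds = 0.0083/0.9917 = 83/9917.
Likelihood ratio per flagged token = 2.4.
Target odds = 49.
Need (83/9917) × 2.4ⁿ ≥ 49, i.e. 2.4ⁿ ≥ 485933/83.
2.4⁹ ≈2641.81 falls short of 485933/83 but 2.4¹⁰ ≈6340.34 reaches it, so n = 10.

10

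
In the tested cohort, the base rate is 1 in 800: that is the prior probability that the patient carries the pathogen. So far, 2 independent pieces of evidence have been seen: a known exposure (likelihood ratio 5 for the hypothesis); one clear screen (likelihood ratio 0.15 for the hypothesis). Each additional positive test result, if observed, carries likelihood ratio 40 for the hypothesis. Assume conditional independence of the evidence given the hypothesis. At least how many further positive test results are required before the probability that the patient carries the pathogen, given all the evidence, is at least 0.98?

Prior odds = 0.00125/0.99875 = 1/799.
Combined Bayes factor of the evidence already in hand = 5 × 0.15 = 0.75.
Odds after that evidence = (1/799) × 0.75 = 3/3196.
Target odds = 0.98/0.02 = 49.
Need 40ⁿ ≥ 49 ÷ (3/3196) = 156604/3.
40² = 1600 falls short of 156604/3 but 40³ = 64000 reaches it, so n = 3.

3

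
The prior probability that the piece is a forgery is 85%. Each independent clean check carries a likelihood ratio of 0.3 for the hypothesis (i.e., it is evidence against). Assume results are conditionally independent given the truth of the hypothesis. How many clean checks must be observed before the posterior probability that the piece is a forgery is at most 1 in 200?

6

Prior odds = 0.85/0.15 = 17/3.
Likelihood ratio per clean check = 0.3.
Target posterior odds = 0.005/0.995 = 1/199.
Need (17/3) × 0.3ⁿ ≤ 1/199, i.e. 0.3ⁿ ≤ 3/3383.
0.3⁵ = 243/100000 is still above 3/3383 but 0.3⁶ = 729/1000000 is at or below it, so n = 6.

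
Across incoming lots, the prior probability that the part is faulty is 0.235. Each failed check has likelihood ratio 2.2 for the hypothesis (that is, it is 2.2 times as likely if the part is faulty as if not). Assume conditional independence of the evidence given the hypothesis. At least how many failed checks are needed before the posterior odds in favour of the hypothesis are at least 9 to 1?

Prior odds: 0.235 ÷ 0.765 = 47/153.
Likelihood ratio per failed check = 2.2.
Target odds = 9.
Need (47/153) × 2.2ⁿ ≥ 9, i.e. 2.2ⁿ ≥ 1377/47.
2.2⁴ = 23.4256 falls short of 1377/47 but 2.2⁵ = 51.53632 reaches it, so n = 5.

5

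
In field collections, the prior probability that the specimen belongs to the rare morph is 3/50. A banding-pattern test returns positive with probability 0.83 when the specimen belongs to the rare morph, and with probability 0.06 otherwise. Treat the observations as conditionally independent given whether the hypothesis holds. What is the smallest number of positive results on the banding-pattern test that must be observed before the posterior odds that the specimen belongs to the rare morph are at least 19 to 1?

3

Prior odds = 0.06/0.94 = 3/47.
Likelihood ratio of a positive result = 0.83/0.06 = 83/6.
Target odds = 19.
Require (83/6)ⁿ ≥ 19 ÷ (3/47) = 893/3.
(83/6)² = 6889/36 falls short of 893/3 but (83/6)³ = 571787/216 reaches it, so n = 3.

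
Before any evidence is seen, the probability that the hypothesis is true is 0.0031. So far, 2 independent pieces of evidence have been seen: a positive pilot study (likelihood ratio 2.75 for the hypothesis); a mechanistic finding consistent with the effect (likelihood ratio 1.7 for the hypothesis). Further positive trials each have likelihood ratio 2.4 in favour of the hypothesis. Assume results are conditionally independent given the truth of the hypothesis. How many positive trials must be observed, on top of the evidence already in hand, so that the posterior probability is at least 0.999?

13

Prior odds = 0.0031/0.9969 = 31/9969.
Combined Bayes factor of the evidence already in hand = 2.75 × 1.7 = 4.675.
Odds after that evidence = (31/9969) × 4.675 = 5797/398760.
Target odds = 0.999/0.001 = 999.
Need 2.4ⁿ ≥ 999 ÷ (5797/398760) = 398361240/5797.
2.4¹² ≈36520.3 falls short of 398361240/5797 but 2.4¹³ ≈87648.8 reaches it, so n = 13.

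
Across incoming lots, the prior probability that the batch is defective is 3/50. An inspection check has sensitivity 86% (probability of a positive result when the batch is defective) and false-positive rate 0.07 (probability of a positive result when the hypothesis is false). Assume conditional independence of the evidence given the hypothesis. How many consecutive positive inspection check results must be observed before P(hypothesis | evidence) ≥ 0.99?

Prior odds = 0.06/0.94 = 3/47.
Likelihood ratio of a positive result = 0.86/0.07 = 86/7.
Target posterior odds = 0.99/0.01 = 99.
Require (86/7)ⁿ ≥ 99 ÷ (3/47) = 1551.
(86/7)² = 7396/49 falls short of 1551 but (86/7)³ = 636056/343 reaches it, so n = 3.

3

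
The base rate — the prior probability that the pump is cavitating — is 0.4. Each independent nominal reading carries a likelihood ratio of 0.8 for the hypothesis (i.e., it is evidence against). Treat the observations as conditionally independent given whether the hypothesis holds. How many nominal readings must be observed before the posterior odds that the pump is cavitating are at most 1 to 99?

Prior odds = 0.4/0.6 = 2/3.
Likelihood ratio per nominal reading = 0.8.
Target odds = 1/99.
Need (2/3) × 0.8ⁿ ≤ 1/99, i.e. 0.8ⁿ ≤ 1/66.
0.8¹⁸ ≈0.0180144 is still above 1/66 but 0.8¹⁹ ≈0.0144115 is at or below it, so n = 19.

19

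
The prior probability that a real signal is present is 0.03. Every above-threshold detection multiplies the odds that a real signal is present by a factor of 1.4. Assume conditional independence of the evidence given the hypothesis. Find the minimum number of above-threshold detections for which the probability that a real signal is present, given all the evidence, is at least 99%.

Prior odds = 0.03/0.97 = 3/97.
Likelihood ratio per above-threshold detection = 1.4.
Target posterior odds = 0.99/0.01 = 99.
Need (3/97) × 1.4ⁿ ≥ 99, i.e. 1.4ⁿ ≥ 3201.
1.4²³ ≈2295.86 falls short of 3201 but 1.4²⁴ ≈3214.2 reaches it, so n = 24.

24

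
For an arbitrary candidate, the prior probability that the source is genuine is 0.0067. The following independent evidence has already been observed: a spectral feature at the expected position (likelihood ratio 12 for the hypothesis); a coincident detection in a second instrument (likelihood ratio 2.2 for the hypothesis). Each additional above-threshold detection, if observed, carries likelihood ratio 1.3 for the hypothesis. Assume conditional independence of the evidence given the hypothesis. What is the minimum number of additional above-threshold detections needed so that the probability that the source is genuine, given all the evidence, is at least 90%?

15

Prior odds = 0.0067/0.9933 = 67/9933.
Combined Bayes factor of the evidence already in hand = 12 × 2.2 = 26.4.
Odds after that evidence = (67/9933) × 26.4 = 268/1505.
Target odds = 0.9/0.1 = 9.
Need 1.3ⁿ ≥ 9 ÷ (268/1505) = 13545/268.
1.3¹⁴ ≈39.3738 falls short of 13545/268 but 1.3¹⁵ ≈51.1859 reaches it, so n = 15.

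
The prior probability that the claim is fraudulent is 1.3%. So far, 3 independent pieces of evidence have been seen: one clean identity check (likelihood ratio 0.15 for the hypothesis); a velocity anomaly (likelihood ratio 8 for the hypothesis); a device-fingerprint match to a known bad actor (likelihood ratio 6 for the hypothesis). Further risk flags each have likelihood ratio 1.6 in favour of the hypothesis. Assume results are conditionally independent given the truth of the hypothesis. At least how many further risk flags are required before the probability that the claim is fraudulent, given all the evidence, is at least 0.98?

Prior odds = 0.013/0.987 = 13/987.
Combined Bayes factor of the evidence already in hand = 0.15 × 8 × 6 = 7.2.
Odds after that evidence = (13/987) × 7.2 = 156/1645.
Target odds = 0.98/0.02 = 49.
Need 1.6ⁿ ≥ 49 ÷ (156/1645) = 80605/156.
1.6¹³ ≈450.36 falls short of 80605/156 but 1.6¹⁴ ≈720.576 reaches it, so n = 14.

14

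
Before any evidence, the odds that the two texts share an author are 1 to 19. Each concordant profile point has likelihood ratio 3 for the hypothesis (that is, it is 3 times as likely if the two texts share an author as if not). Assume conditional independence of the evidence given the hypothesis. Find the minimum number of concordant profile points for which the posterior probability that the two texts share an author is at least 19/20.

Prior odds = 1/19.
Likelihood ratio per concordant profile point = 3.
Target posterior odds = 0.95/0.05 = 19.
Need (1/19) × 3ⁿ ≥ 19, i.e. 3ⁿ ≥ 361.
3⁵ = 243 falls short of 361 but 3⁶ = 729 reaches it, so n = 6.

6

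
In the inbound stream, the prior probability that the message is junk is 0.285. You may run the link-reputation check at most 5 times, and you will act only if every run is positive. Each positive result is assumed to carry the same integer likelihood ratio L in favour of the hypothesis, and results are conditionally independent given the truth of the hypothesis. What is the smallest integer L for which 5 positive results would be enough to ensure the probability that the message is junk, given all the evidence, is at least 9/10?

2

Prior odds = 0.285/0.715 = 57/143.
Target odds = 0.9/0.1 = 9.
Need L⁵ ≥ 9 ÷ (57/143) = 429/19.
1⁵ = 1 < 429/19 ≤ 32 = 2⁵, so L = 2.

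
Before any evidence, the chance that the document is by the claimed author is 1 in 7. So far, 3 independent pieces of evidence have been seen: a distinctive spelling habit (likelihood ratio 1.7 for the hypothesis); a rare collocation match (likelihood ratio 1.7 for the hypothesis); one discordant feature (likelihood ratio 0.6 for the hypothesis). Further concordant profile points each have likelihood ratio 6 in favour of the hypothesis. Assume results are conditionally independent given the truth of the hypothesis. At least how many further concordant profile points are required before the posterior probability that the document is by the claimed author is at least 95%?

Prior odds = (1/7)/(6/7) = 1/6.
Combined Bayes factor of the evidence already in hand = 1.7 × 1.7 × 0.6 = 1.734.
Odds after that evidence = (1/6) × 1.734 = 0.289.
Target odds = 0.95/0.05 = 19.
Need 6ⁿ ≥ 19 ÷ 0.289 = 19000/289.
6² = 36 falls short of 19000/289 but 6³ = 216 reaches it, so n = 3.

3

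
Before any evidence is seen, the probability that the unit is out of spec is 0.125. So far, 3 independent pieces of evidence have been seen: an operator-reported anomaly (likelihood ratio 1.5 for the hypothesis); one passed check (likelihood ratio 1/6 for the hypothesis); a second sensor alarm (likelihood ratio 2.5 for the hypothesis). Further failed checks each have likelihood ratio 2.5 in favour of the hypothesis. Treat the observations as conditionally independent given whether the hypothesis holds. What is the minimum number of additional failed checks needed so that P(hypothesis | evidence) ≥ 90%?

6

Prior odds = 0.125/0.875 = 1/7.
Combined Bayes factor of the evidence already in hand = 1.5 × (1/6) × 2.5 = 0.625.
Odds after that evidence = (1/7) × 0.625 = 5/56.
Target odds = 0.9/0.1 = 9.
Need 2.5ⁿ ≥ 9 ÷ (5/56) = 100.8.
2.5⁵ = 97.65625 falls short of 100.8 but 2.5⁶ = 244.140625 reaches it, so n = 6.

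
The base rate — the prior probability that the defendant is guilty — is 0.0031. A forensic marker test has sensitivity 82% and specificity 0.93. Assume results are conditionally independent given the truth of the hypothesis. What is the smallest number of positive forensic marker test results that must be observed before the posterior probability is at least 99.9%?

Prior odds: 0.0031 ÷ 0.9969 = 31/9969.
False-positive rate = 1 − 0.93 = 0.07; likelihood ratio of a positive = 0.82/0.07 = 82/7.
Target odds: 0.999 ÷ 0.001 = 999.
Require (82/7)ⁿ ≥ 999 ÷ (31/9969) = 9959031/31.
(82/7)⁵ ≈220587 falls short of 9959031/31 but (82/7)⁶ ≈2.58401e+06 reaches it, so n = 6.

6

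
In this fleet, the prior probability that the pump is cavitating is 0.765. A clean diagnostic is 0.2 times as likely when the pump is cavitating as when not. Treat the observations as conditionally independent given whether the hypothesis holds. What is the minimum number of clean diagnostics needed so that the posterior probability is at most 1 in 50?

4

Prior odds = 0.765/0.235 = 153/47.
Likelihood ratio per clean diagnostic = 0.2.
Target posterior odds = 0.02/0.98 = 1/49.
Require 0.2ⁿ ≤ 1/49 ÷ (153/47) = 47/7497.
0.2³ = 0.008 is still above 47/7497 but 0.2⁴ = 0.0016 is at or below it, so n = 4.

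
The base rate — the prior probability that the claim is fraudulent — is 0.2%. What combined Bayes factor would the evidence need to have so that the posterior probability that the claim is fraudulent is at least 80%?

Prior odds = 0.002/0.998 = 1/499.
Target odds = 0.8/0.2 = 4.
Required Bayes factor = 4 ÷ (1/499) = 1996.

1996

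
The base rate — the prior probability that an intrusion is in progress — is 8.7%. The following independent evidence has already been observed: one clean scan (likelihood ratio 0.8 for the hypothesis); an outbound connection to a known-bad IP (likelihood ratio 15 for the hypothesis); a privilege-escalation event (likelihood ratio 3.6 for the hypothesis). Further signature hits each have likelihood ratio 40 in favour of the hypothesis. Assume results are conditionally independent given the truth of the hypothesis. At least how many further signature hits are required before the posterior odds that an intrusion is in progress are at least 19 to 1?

Prior odds = 0.087/0.913 = 87/913.
Combined Bayes factor of the evidence already in hand = 0.8 × 15 × 3.6 = 43.2.
Odds after that evidence = (87/913) × 43.2 = 18792/4565.
Target odds = 19.
Need 40ⁿ ≥ 19 ÷ (18792/4565) = 86735/18792.
40¹ = 40, which meets the required 86735/18792; so n = 1.

1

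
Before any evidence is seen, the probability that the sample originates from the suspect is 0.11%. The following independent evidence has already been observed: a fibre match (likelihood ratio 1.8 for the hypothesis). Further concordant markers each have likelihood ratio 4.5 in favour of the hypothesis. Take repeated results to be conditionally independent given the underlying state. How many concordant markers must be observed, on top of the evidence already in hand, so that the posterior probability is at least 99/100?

8

Prior odds = 0.0011/0.9989 = 11/9989.
Bayes factor of the evidence already in hand = 1.8.
Odds after that evidence = (11/9989) × 1.8 = 99/49945.
Target odds = 0.99/0.01 = 99.
Need 4.5ⁿ ≥ 99 ÷ (99/49945) = 49945.
4.5⁷ = 4782969/128 falls short of 49945 but 4.5⁸ = 43046721/256 reaches it, so n = 8.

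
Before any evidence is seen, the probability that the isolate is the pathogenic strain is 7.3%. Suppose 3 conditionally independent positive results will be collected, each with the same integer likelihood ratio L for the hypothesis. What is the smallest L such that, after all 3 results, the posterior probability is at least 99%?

Prior odds = 0.073/0.927 = 73/927.
Target odds = 0.99/0.01 = 99.
Need L³ ≥ 99 ÷ (73/927) = 91773/73.
10³ = 1000 < 91773/73 ≤ 1331 = 11³, so L = 11.

11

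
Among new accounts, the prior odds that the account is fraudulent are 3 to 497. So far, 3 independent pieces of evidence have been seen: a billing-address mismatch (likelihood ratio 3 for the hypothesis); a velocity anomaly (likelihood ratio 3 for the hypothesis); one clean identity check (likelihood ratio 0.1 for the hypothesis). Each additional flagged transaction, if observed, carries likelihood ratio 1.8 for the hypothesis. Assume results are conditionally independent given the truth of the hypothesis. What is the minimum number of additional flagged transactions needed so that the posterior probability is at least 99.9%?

21

Prior odds = 3/497.
Combined Bayes factor of the evidence already in hand = 3 × 3 × 0.1 = 0.9.
Odds after that evidence = (3/497) × 0.9 = 27/4970.
Target odds = 0.999/0.001 = 999.
Need 1.8ⁿ ≥ 999 ÷ (27/4970) = 183890.
1.8²⁰ ≈127482 falls short of 183890 but 1.8²¹ ≈229468 reaches it, so n = 21.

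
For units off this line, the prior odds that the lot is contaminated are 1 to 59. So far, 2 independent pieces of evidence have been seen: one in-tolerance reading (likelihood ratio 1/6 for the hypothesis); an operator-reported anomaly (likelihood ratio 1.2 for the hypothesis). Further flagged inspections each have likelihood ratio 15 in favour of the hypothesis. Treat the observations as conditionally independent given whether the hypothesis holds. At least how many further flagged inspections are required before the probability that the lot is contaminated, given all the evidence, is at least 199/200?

Prior odds = 1/59.
Combined Bayes factor of the evidence already in hand = (1/6) × 1.2 = 0.2.
Odds after that evidence = (1/59) × 0.2 = 1/295.
Target odds = 0.995/0.005 = 199.
Need 15ⁿ ≥ 199 ÷ (1/295) = 58705.
15⁴ = 50625 falls short of 58705 but 15⁵ = 759375 reaches it, so n = 5.

5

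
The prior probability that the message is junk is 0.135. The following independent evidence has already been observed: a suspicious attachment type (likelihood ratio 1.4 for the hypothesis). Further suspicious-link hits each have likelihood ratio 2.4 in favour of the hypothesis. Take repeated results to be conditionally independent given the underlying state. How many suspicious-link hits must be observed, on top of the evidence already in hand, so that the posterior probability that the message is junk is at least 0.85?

Prior odds = 0.135/0.865 = 27/173.
Bayes factor of the evidence already in hand = 1.4.
Odds after that evidence = (27/173) × 1.4 = 189/865.
Target odds = 0.85/0.15 = 17/3.
Need 2.4ⁿ ≥ 17/3 ÷ (189/865) = 14705/567.
2.4³ = 13.824 falls short of 14705/567 but 2.4⁴ = 33.1776 reaches it, so n = 4.

4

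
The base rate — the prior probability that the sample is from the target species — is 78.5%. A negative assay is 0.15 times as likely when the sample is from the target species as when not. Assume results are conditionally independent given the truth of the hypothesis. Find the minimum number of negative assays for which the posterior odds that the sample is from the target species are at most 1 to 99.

Prior odds: 0.785 ÷ 0.215 = 157/43.
Likelihood ratio per negative assay = 0.15.
Target odds = 1/99.
Require 0.15ⁿ ≤ 1/99 ÷ (157/43) = 43/15543.
0.15³ = 0.003375 is still above 43/15543 but 0.15⁴ = 81/160000 is at or below it, so n = 4.

4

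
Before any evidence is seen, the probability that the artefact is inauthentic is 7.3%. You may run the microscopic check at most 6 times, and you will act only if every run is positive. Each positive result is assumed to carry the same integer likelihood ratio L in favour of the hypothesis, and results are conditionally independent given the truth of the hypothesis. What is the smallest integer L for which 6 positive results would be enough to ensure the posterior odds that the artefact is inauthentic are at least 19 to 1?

3

Prior odds = 0.073/0.927 = 73/927.
Target odds = 19.
Need L⁶ ≥ 19 ÷ (73/927) = 17613/73.
2⁶ = 64 < 17613/73 ≤ 729 = 3⁶, so L = 3.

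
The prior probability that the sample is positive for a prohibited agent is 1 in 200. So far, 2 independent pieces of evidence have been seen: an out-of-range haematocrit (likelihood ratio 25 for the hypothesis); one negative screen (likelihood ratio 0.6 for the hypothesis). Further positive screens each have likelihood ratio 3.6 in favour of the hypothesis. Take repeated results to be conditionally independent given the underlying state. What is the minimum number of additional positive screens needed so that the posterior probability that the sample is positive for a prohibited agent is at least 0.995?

7

Prior odds = 0.005/0.995 = 1/199.
Combined Bayes factor of the evidence already in hand = 25 × 0.6 = 15.
Odds after that evidence = (1/199) × 15 = 15/199.
Target odds = 0.995/0.005 = 199.
Need 3.6ⁿ ≥ 199 ÷ (15/199) = 39601/15.
3.6⁶ = 34012224/15625 falls short of 39601/15 but 3.6⁷ = 612220032/78125 reaches it, so n = 7.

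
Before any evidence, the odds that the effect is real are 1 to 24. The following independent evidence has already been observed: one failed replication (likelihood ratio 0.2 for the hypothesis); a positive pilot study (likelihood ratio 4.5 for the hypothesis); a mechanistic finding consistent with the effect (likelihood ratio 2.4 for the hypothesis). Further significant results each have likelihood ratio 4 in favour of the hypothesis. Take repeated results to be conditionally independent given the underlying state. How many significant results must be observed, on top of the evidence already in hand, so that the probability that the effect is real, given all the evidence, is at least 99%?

Prior odds = 1/24.
Combined Bayes factor of the evidence already in hand = 0.2 × 4.5 × 2.4 = 2.16.
Odds after that evidence = (1/24) × 2.16 = 0.09.
Target odds = 0.99/0.01 = 99.
Need 4ⁿ ≥ 99 ÷ 0.09 = 1100.
4⁵ = 1024 falls short of 1100 but 4⁶ = 4096 reaches it, so n = 6.

6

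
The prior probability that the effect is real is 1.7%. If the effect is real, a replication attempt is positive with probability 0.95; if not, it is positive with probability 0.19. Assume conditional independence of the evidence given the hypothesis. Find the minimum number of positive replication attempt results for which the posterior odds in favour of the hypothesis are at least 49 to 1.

Prior odds: 0.017 ÷ 0.983 = 17/983.
Likelihood ratio of a positive = 0.95/0.19 = 5.
Target odds = 49.
Need (17/983) × 5ⁿ ≥ 49, i.e. 5ⁿ ≥ 48167/17.
5⁴ = 625 falls short of 48167/17 but 5⁵ = 3125 reaches it, so n = 5.

5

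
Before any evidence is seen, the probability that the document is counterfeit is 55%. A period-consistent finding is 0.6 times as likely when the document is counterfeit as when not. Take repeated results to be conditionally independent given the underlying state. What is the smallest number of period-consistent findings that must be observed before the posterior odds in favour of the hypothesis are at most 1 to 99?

10

Prior odds: 0.55 ÷ 0.45 = 11/9.
Likelihood ratio per period-consistent finding = 0.6.
Target odds = 1/99.
Need (11/9) × 0.6ⁿ ≤ 1/99, i.e. 0.6ⁿ ≤ 1/121.
0.6⁹ = 19683/1953125 is still above 1/121 but 0.6¹⁰ = 59049/9765625 is at or below it, so n = 10.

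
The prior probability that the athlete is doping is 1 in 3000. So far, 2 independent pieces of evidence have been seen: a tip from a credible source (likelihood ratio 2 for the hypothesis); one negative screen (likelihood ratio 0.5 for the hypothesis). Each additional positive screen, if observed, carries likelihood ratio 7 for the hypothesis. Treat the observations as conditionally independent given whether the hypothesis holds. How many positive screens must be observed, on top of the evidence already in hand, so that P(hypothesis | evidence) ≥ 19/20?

6

Prior odds = (1/3000)/(2999/3000) = 1/2999.
Combined Bayes factor of the evidence already in hand = 2 × 0.5 = 1.
Odds after that evidence = (1/2999) × 1 = 1/2999.
Target odds = 0.95/0.05 = 19.
Need 7ⁿ ≥ 19 ÷ (1/2999) = 56981.
7⁵ = 16807 falls short of 56981 but 7⁶ = 117649 reaches it, so n = 6.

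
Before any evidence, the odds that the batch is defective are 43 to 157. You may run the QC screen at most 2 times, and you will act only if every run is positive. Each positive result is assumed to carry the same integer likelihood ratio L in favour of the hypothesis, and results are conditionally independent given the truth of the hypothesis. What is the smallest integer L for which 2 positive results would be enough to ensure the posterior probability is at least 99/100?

20

Prior odds = 43/157.
Target odds = 0.99/0.01 = 99.
Need L² ≥ 99 ÷ (43/157) = 15543/43.
19² = 361 < 15543/43 ≤ 400 = 20², so L = 20.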